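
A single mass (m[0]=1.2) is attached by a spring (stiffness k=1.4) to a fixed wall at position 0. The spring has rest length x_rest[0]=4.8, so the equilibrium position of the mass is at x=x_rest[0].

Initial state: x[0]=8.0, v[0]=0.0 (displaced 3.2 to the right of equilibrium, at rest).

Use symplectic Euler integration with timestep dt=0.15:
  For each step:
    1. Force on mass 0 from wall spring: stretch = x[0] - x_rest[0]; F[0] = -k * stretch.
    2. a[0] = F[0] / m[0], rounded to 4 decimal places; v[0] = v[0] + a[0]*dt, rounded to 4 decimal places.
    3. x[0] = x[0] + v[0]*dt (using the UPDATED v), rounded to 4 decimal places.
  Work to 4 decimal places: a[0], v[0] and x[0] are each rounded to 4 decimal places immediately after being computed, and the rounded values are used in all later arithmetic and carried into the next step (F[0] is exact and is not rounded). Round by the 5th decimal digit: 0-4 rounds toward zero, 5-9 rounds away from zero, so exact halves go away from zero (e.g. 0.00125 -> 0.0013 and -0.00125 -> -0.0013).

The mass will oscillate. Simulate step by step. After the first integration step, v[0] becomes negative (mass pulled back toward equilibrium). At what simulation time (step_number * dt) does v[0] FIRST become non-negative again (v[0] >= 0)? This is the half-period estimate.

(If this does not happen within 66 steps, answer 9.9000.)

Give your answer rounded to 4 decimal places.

Answer: 3.0000

Derivation:
Step 0: x=[8.0000] v=[0.0000]
Step 1: x=[7.9160] v=[-0.5600]
Step 2: x=[7.7502] v=[-1.1053]
Step 3: x=[7.5070] v=[-1.6216]
Step 4: x=[7.1927] v=[-2.0953]
Step 5: x=[6.8156] v=[-2.5140]
Step 6: x=[6.3856] v=[-2.8667]
Step 7: x=[5.9140] v=[-3.1442]
Step 8: x=[5.4131] v=[-3.3392]
Step 9: x=[4.8961] v=[-3.4465]
Step 10: x=[4.3766] v=[-3.4633]
Step 11: x=[3.8682] v=[-3.3892]
Step 12: x=[3.3843] v=[-3.2261]
Step 13: x=[2.9376] v=[-2.9783]
Step 14: x=[2.5397] v=[-2.6524]
Step 15: x=[2.2012] v=[-2.2569]
Step 16: x=[1.9309] v=[-1.8021]
Step 17: x=[1.7359] v=[-1.3000]
Step 18: x=[1.6213] v=[-0.7638]
Step 19: x=[1.5902] v=[-0.2075]
Step 20: x=[1.6433] v=[0.3542]
First v>=0 after going negative at step 20, time=3.0000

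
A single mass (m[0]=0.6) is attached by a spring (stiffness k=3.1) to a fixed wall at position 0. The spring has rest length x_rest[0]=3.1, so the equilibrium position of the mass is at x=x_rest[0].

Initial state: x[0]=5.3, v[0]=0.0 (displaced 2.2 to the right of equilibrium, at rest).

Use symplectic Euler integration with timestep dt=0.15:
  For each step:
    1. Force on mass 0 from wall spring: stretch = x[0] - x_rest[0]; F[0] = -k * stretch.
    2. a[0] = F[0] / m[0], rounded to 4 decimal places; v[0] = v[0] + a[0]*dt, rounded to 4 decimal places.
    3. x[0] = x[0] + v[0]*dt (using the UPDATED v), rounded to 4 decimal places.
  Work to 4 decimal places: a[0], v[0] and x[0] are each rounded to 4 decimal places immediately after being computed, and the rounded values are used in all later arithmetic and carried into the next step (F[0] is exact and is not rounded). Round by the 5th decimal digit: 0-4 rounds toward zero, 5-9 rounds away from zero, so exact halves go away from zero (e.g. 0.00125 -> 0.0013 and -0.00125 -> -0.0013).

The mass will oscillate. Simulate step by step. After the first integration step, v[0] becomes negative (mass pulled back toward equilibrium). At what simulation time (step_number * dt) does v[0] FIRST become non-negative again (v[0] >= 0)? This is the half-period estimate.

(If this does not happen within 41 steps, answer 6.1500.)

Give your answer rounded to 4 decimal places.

Step 0: x=[5.3000] v=[0.0000]
Step 1: x=[5.0443] v=[-1.7050]
Step 2: x=[4.5625] v=[-3.2118]
Step 3: x=[3.9107] v=[-4.3452]
Step 4: x=[3.1647] v=[-4.9735]
Step 5: x=[2.4112] v=[-5.0236]
Step 6: x=[1.7377] v=[-4.4898]
Step 7: x=[1.2226] v=[-3.4340]
Step 8: x=[0.9258] v=[-1.9790]
Step 9: x=[0.8817] v=[-0.2940]
Step 10: x=[1.0955] v=[1.4252]
First v>=0 after going negative at step 10, time=1.5000

Answer: 1.5000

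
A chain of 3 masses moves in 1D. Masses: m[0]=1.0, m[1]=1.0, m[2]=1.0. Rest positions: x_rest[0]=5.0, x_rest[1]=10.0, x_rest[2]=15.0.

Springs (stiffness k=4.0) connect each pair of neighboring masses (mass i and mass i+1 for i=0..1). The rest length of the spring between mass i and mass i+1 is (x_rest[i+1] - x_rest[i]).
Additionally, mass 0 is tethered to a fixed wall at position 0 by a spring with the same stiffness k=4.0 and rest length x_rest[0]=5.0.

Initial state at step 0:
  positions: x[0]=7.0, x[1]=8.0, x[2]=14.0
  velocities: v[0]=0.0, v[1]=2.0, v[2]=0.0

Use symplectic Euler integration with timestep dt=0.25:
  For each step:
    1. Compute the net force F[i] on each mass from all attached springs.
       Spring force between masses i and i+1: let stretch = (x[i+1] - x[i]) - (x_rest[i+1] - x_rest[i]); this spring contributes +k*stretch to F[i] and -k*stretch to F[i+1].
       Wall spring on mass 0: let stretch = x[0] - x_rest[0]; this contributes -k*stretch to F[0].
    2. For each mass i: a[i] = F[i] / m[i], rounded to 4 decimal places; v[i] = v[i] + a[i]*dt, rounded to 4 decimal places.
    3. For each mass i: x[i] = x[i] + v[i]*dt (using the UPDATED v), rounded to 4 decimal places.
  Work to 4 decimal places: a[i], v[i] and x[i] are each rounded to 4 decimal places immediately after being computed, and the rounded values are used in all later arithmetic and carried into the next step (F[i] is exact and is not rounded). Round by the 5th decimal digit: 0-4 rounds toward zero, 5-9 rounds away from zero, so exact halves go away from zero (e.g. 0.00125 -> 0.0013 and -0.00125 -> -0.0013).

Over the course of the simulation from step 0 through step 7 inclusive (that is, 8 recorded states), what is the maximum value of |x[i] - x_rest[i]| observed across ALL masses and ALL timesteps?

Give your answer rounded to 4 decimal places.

Step 0: x=[7.0000 8.0000 14.0000] v=[0.0000 2.0000 0.0000]
Step 1: x=[5.5000 9.7500 13.7500] v=[-6.0000 7.0000 -1.0000]
Step 2: x=[3.6875 11.4375 13.7500] v=[-7.2500 6.7500 0.0000]
Step 3: x=[2.8906 11.7656 14.4219] v=[-3.1875 1.3125 2.6875]
Step 4: x=[3.5898 10.5391 15.6797] v=[2.7969 -4.9062 5.0312]
Step 5: x=[5.1289 8.8604 16.9024] v=[6.1564 -6.7149 4.8906]
Step 6: x=[6.3187 8.2593 17.3646] v=[4.7590 -2.4044 1.8486]
Step 7: x=[6.4139 9.4494 16.8004] v=[0.3809 4.7603 -2.2567]
Max displacement = 2.3646

Answer: 2.3646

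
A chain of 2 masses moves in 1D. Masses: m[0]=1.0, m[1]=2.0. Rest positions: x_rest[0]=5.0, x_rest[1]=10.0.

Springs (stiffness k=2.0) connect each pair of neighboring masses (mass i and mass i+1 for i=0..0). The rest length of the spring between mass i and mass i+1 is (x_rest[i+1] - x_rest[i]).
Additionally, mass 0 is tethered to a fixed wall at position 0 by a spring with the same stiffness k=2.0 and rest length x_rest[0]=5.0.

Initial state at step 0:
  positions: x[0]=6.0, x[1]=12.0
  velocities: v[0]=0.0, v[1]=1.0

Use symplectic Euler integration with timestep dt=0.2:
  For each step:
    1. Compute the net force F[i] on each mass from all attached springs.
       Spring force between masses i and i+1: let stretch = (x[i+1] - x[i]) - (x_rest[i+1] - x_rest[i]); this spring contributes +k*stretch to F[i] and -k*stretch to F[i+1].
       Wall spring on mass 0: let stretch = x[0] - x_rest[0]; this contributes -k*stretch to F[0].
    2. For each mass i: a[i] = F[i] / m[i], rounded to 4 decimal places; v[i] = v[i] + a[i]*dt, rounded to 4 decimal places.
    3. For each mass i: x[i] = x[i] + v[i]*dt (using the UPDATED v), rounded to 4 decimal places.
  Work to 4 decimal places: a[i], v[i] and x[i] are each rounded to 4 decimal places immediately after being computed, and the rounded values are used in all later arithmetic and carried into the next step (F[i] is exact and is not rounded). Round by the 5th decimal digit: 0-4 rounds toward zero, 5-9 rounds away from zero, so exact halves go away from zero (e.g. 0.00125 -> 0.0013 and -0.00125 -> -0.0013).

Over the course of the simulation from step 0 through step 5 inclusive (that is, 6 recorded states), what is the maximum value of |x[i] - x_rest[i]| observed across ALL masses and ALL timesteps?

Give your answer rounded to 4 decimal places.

Answer: 2.3483

Derivation:
Step 0: x=[6.0000 12.0000] v=[0.0000 1.0000]
Step 1: x=[6.0000 12.1600] v=[0.0000 0.8000]
Step 2: x=[6.0128 12.2736] v=[0.0640 0.5680]
Step 3: x=[6.0454 12.3368] v=[0.1632 0.3158]
Step 4: x=[6.0977 12.3483] v=[0.2616 0.0575]
Step 5: x=[6.1623 12.3098] v=[0.3228 -0.1926]
Max displacement = 2.3483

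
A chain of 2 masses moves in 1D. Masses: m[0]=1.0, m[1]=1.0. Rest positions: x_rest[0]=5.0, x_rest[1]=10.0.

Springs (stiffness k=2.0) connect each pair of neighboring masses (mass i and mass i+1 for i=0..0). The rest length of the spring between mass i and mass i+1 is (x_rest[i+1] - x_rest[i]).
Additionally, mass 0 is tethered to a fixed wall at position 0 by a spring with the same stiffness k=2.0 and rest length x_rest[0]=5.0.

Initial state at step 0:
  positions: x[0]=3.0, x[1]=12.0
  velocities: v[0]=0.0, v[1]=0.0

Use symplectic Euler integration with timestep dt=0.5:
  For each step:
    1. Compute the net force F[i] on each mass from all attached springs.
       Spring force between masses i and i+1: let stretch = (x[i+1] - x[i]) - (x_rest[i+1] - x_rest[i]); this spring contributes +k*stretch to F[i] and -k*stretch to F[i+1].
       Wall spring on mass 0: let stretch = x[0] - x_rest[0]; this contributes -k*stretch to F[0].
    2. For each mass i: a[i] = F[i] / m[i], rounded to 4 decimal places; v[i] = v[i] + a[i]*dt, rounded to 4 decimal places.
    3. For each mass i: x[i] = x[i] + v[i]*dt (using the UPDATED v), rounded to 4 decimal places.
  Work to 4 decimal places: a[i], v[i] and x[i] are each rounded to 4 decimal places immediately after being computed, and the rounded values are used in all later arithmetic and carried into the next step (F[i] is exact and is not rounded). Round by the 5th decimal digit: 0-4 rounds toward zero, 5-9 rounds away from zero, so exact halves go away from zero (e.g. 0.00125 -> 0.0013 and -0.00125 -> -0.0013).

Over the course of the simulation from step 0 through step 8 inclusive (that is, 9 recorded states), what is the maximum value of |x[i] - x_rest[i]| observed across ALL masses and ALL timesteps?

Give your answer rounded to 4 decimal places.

Answer: 3.0000

Derivation:
Step 0: x=[3.0000 12.0000] v=[0.0000 0.0000]
Step 1: x=[6.0000 10.0000] v=[6.0000 -4.0000]
Step 2: x=[8.0000 8.5000] v=[4.0000 -3.0000]
Step 3: x=[6.2500 9.2500] v=[-3.5000 1.5000]
Step 4: x=[2.8750 11.0000] v=[-6.7500 3.5000]
Step 5: x=[2.1250 11.1875] v=[-1.5000 0.3750]
Step 6: x=[4.8438 9.3438] v=[5.4375 -3.6875]
Step 7: x=[7.3907 7.7501] v=[5.0937 -3.1875]
Step 8: x=[6.4219 8.4767] v=[-1.9376 1.4531]
Max displacement = 3.0000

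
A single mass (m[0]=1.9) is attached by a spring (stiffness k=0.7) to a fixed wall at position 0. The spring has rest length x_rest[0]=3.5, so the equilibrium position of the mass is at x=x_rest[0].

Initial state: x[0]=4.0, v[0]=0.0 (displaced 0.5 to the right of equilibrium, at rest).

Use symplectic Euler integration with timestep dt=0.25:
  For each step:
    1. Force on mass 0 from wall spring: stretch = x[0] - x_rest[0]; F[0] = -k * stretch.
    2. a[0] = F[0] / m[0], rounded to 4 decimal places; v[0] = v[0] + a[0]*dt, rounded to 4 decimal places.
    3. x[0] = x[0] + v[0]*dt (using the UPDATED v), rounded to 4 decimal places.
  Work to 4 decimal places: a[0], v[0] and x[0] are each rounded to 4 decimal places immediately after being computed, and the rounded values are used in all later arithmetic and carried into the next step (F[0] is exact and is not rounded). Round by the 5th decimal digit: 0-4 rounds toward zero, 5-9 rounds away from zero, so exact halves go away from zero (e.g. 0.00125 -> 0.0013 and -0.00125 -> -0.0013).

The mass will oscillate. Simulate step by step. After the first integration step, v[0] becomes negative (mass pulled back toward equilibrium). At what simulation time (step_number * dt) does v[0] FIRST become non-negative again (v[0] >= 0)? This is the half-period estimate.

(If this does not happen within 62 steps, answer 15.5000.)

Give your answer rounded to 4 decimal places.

Step 0: x=[4.0000] v=[0.0000]
Step 1: x=[3.9885] v=[-0.0461]
Step 2: x=[3.9657] v=[-0.0911]
Step 3: x=[3.9322] v=[-0.1340]
Step 4: x=[3.8888] v=[-0.1738]
Step 5: x=[3.8364] v=[-0.2096]
Step 6: x=[3.7763] v=[-0.2406]
Step 7: x=[3.7098] v=[-0.2661]
Step 8: x=[3.6385] v=[-0.2854]
Step 9: x=[3.5640] v=[-0.2982]
Step 10: x=[3.4880] v=[-0.3041]
Step 11: x=[3.4123] v=[-0.3030]
Step 12: x=[3.3386] v=[-0.2949]
Step 13: x=[3.2686] v=[-0.2800]
Step 14: x=[3.2039] v=[-0.2587]
Step 15: x=[3.1461] v=[-0.2314]
Step 16: x=[3.0964] v=[-0.1988]
Step 17: x=[3.0560] v=[-0.1616]
Step 18: x=[3.0258] v=[-0.1207]
Step 19: x=[3.0066] v=[-0.0770]
Step 20: x=[2.9987] v=[-0.0316]
Step 21: x=[3.0024] v=[0.0146]
First v>=0 after going negative at step 21, time=5.2500

Answer: 5.2500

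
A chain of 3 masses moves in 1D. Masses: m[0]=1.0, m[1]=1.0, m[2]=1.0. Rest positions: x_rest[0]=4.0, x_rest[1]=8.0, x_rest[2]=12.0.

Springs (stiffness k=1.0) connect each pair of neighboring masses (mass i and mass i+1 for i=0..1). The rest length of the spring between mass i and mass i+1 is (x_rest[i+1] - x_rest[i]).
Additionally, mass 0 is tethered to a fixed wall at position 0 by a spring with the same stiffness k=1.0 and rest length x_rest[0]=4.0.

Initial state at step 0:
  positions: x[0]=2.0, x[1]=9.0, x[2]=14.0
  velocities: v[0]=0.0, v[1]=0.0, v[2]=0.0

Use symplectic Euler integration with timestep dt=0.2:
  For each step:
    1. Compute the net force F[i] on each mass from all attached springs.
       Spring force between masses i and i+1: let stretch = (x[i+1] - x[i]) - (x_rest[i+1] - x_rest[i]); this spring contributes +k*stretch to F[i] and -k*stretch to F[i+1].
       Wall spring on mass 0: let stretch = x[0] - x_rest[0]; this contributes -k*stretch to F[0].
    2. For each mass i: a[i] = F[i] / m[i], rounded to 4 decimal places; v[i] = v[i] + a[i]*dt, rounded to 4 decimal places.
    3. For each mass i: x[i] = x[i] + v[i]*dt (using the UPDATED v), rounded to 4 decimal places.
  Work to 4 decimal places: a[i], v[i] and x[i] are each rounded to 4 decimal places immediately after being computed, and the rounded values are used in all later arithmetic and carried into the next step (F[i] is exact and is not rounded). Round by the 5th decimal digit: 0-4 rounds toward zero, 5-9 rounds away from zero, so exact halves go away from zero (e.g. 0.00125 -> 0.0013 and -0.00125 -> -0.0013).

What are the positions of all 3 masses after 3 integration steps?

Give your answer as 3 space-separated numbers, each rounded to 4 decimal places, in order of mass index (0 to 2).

Step 0: x=[2.0000 9.0000 14.0000] v=[0.0000 0.0000 0.0000]
Step 1: x=[2.2000 8.9200 13.9600] v=[1.0000 -0.4000 -0.2000]
Step 2: x=[2.5808 8.7728 13.8784] v=[1.9040 -0.7360 -0.4080]
Step 3: x=[3.1060 8.5821 13.7526] v=[2.6262 -0.9533 -0.6291]

Answer: 3.1060 8.5821 13.7526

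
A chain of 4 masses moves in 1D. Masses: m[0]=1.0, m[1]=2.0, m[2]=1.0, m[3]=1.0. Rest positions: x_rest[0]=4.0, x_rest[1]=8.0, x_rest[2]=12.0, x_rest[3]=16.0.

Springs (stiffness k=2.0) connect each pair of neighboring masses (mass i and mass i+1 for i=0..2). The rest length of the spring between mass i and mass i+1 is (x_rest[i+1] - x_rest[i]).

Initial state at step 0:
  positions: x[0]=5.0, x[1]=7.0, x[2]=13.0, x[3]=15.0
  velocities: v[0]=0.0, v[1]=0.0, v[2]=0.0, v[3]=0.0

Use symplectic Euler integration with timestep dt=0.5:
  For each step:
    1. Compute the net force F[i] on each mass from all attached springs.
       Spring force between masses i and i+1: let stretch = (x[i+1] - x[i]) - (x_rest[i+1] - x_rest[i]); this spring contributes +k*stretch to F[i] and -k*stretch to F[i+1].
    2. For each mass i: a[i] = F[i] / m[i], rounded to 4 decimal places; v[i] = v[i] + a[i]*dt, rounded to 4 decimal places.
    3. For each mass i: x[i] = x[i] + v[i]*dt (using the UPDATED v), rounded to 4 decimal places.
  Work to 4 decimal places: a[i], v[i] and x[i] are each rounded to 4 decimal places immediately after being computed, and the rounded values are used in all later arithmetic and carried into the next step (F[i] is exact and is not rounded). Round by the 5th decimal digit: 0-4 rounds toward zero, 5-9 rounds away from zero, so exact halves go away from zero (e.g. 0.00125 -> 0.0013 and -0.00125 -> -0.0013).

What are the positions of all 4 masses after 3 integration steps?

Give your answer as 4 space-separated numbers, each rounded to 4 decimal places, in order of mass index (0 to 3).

Answer: 2.8750 8.3750 11.6250 15.7500

Derivation:
Step 0: x=[5.0000 7.0000 13.0000 15.0000] v=[0.0000 0.0000 0.0000 0.0000]
Step 1: x=[4.0000 8.0000 11.0000 16.0000] v=[-2.0000 2.0000 -4.0000 2.0000]
Step 2: x=[3.0000 8.7500 10.0000 16.5000] v=[-2.0000 1.5000 -2.0000 1.0000]
Step 3: x=[2.8750 8.3750 11.6250 15.7500] v=[-0.2500 -0.7500 3.2500 -1.5000]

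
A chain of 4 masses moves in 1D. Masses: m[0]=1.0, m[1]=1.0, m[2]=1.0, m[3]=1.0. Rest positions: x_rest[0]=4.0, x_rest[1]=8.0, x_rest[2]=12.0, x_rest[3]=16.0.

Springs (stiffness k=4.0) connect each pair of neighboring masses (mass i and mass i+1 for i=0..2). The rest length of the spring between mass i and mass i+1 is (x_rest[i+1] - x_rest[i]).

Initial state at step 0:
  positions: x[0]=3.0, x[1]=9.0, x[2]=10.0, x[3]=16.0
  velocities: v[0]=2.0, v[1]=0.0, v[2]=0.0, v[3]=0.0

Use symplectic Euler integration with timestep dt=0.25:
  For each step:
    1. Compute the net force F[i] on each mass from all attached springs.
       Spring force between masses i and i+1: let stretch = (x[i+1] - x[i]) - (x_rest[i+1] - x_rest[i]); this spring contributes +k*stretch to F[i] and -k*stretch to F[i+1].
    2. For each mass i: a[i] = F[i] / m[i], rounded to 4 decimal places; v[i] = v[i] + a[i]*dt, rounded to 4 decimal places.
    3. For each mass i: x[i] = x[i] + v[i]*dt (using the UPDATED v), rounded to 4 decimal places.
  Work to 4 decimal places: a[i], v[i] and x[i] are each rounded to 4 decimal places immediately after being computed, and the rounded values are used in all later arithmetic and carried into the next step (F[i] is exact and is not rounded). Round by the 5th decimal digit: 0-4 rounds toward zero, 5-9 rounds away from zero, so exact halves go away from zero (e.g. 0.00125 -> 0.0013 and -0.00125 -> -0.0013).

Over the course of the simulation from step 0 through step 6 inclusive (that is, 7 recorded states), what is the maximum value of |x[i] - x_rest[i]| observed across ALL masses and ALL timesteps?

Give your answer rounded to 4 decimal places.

Step 0: x=[3.0000 9.0000 10.0000 16.0000] v=[2.0000 0.0000 0.0000 0.0000]
Step 1: x=[4.0000 7.7500 11.2500 15.5000] v=[4.0000 -5.0000 5.0000 -2.0000]
Step 2: x=[4.9375 6.4375 12.6875 14.9375] v=[3.7500 -5.2500 5.7500 -2.2500]
Step 3: x=[5.2500 6.3125 13.1250 14.8125] v=[1.2500 -0.5000 1.7500 -0.5000]
Step 4: x=[4.8281 7.6250 12.2813 15.2656] v=[-1.6875 5.2500 -3.3750 1.8125]
Step 5: x=[4.1055 9.4024 11.0196 15.9727] v=[-2.8906 7.1094 -5.0470 2.8282]
Step 6: x=[3.7071 10.2598 10.5918 16.4415] v=[-1.5937 3.4297 -1.7111 1.8751]
Max displacement = 2.2598

Answer: 2.2598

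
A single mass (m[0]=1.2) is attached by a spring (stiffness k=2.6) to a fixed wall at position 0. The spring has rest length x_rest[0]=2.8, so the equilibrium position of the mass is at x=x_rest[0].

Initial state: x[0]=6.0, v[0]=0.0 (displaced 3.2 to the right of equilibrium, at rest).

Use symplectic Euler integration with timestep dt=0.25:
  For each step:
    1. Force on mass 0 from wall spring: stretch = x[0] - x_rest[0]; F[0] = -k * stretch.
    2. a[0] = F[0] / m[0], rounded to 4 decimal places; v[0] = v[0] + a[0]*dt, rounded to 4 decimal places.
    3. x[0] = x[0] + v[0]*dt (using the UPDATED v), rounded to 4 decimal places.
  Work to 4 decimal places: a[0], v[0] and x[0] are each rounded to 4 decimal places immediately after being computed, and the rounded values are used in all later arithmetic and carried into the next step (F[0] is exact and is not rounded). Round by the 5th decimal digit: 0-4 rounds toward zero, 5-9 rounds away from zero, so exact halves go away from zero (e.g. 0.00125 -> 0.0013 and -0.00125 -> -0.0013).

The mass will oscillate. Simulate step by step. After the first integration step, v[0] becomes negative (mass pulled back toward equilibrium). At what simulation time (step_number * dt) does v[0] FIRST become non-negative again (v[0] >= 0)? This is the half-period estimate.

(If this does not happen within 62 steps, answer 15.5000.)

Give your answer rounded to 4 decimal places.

Answer: 2.2500

Derivation:
Step 0: x=[6.0000] v=[0.0000]
Step 1: x=[5.5667] v=[-1.7333]
Step 2: x=[4.7587] v=[-3.2319]
Step 3: x=[3.6855] v=[-4.2929]
Step 4: x=[2.4924] v=[-4.7726]
Step 5: x=[1.3409] v=[-4.6060]
Step 6: x=[0.3870] v=[-3.8157]
Step 7: x=[-0.2402] v=[-2.5087]
Step 8: x=[-0.4557] v=[-0.8619]
Step 9: x=[-0.2303] v=[0.9016]
First v>=0 after going negative at step 9, time=2.2500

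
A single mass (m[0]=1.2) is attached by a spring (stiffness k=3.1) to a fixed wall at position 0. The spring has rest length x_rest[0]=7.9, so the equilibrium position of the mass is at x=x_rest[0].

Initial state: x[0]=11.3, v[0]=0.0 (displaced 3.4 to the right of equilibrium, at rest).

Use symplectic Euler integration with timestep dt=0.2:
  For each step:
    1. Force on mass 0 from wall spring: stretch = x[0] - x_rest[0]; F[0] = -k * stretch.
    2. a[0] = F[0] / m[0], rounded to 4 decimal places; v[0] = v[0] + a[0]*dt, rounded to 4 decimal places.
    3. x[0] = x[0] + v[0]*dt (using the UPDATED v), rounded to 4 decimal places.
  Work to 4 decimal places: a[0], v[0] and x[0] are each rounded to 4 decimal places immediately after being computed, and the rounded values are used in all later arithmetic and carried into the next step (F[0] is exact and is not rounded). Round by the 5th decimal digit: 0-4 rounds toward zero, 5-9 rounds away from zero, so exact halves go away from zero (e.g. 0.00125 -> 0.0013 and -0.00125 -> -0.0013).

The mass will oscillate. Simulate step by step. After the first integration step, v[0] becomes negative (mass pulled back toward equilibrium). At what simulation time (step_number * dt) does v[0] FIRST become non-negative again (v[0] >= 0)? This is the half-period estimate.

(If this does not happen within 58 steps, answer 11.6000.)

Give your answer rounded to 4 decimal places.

Step 0: x=[11.3000] v=[0.0000]
Step 1: x=[10.9487] v=[-1.7567]
Step 2: x=[10.2823] v=[-3.3319]
Step 3: x=[9.3697] v=[-4.5628]
Step 4: x=[8.3053] v=[-5.3221]
Step 5: x=[7.1990] v=[-5.5315]
Step 6: x=[6.1651] v=[-5.1693]
Step 7: x=[5.3105] v=[-4.2729]
Step 8: x=[4.7235] v=[-2.9350]
Step 9: x=[4.4647] v=[-1.2938]
Step 10: x=[4.5609] v=[0.4811]
First v>=0 after going negative at step 10, time=2.0000

Answer: 2.0000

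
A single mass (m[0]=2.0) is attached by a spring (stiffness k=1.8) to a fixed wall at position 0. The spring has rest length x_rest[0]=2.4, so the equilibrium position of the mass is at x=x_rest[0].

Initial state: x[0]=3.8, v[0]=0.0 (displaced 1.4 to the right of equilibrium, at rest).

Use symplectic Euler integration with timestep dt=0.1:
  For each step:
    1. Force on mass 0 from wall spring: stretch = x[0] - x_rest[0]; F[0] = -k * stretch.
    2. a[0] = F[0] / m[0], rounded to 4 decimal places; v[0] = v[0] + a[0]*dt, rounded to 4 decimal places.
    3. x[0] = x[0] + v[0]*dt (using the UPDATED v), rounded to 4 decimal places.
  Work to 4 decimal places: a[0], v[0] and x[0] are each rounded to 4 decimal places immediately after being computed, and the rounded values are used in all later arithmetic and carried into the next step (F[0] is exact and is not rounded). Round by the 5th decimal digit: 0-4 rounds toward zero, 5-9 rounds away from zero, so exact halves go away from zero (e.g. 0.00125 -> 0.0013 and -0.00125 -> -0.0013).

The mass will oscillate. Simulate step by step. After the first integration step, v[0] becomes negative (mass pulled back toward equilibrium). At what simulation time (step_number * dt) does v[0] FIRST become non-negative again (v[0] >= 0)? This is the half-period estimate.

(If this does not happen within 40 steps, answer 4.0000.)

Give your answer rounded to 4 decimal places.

Answer: 3.4000

Derivation:
Step 0: x=[3.8000] v=[0.0000]
Step 1: x=[3.7874] v=[-0.1260]
Step 2: x=[3.7623] v=[-0.2509]
Step 3: x=[3.7250] v=[-0.3735]
Step 4: x=[3.6757] v=[-0.4928]
Step 5: x=[3.6149] v=[-0.6076]
Step 6: x=[3.5432] v=[-0.7169]
Step 7: x=[3.4612] v=[-0.8198]
Step 8: x=[3.3697] v=[-0.9153]
Step 9: x=[3.2694] v=[-1.0026]
Step 10: x=[3.1613] v=[-1.0809]
Step 11: x=[3.0464] v=[-1.1494]
Step 12: x=[2.9256] v=[-1.2076]
Step 13: x=[2.8001] v=[-1.2549]
Step 14: x=[2.6710] v=[-1.2909]
Step 15: x=[2.5395] v=[-1.3153]
Step 16: x=[2.4067] v=[-1.3279]
Step 17: x=[2.2739] v=[-1.3285]
Step 18: x=[2.1422] v=[-1.3172]
Step 19: x=[2.0128] v=[-1.2940]
Step 20: x=[1.8869] v=[-1.2592]
Step 21: x=[1.7656] v=[-1.2130]
Step 22: x=[1.6500] v=[-1.1559]
Step 23: x=[1.5412] v=[-1.0884]
Step 24: x=[1.4401] v=[-1.0111]
Step 25: x=[1.3476] v=[-0.9247]
Step 26: x=[1.2646] v=[-0.8300]
Step 27: x=[1.1918] v=[-0.7278]
Step 28: x=[1.1299] v=[-0.6191]
Step 29: x=[1.0794] v=[-0.5048]
Step 30: x=[1.0408] v=[-0.3860]
Step 31: x=[1.0144] v=[-0.2637]
Step 32: x=[1.0005] v=[-0.1390]
Step 33: x=[0.9992] v=[-0.0130]
Step 34: x=[1.0105] v=[0.1131]
First v>=0 after going negative at step 34, time=3.4000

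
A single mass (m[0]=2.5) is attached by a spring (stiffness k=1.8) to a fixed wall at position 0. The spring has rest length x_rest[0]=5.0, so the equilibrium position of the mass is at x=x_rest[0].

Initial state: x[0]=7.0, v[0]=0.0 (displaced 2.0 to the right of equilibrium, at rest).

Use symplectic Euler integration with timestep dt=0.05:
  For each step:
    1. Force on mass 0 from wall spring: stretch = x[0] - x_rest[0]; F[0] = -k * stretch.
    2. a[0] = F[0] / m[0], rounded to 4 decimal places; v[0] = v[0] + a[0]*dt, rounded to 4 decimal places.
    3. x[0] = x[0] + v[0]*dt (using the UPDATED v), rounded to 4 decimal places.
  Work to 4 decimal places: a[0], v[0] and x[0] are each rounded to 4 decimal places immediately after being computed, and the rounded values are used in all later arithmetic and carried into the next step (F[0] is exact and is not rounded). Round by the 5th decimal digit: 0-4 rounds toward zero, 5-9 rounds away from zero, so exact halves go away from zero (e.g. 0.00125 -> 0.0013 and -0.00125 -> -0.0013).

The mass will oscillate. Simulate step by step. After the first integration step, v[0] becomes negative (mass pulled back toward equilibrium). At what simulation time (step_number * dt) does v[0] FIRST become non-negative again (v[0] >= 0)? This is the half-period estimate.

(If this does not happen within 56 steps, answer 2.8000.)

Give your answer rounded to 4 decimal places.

Step 0: x=[7.0000] v=[0.0000]
Step 1: x=[6.9964] v=[-0.0720]
Step 2: x=[6.9892] v=[-0.1439]
Step 3: x=[6.9784] v=[-0.2155]
Step 4: x=[6.9641] v=[-0.2867]
Step 5: x=[6.9462] v=[-0.3574]
Step 6: x=[6.9248] v=[-0.4275]
Step 7: x=[6.9000] v=[-0.4968]
Step 8: x=[6.8717] v=[-0.5652]
Step 9: x=[6.8401] v=[-0.6326]
Step 10: x=[6.8052] v=[-0.6988]
Step 11: x=[6.7670] v=[-0.7638]
Step 12: x=[6.7256] v=[-0.8274]
Step 13: x=[6.6811] v=[-0.8895]
Step 14: x=[6.6336] v=[-0.9500]
Step 15: x=[6.5832] v=[-1.0088]
Step 16: x=[6.5299] v=[-1.0658]
Step 17: x=[6.4739] v=[-1.1209]
Step 18: x=[6.4152] v=[-1.1740]
Step 19: x=[6.3540] v=[-1.2249]
Step 20: x=[6.2903] v=[-1.2736]
Step 21: x=[6.2243] v=[-1.3201]
Step 22: x=[6.1561] v=[-1.3642]
Step 23: x=[6.0858] v=[-1.4058]
Step 24: x=[6.0136] v=[-1.4449]
Step 25: x=[5.9395] v=[-1.4814]
Step 26: x=[5.8637] v=[-1.5152]
Step 27: x=[5.7864] v=[-1.5463]
Step 28: x=[5.7077] v=[-1.5746]
Step 29: x=[5.6277] v=[-1.6001]
Step 30: x=[5.5466] v=[-1.6227]
Step 31: x=[5.4645] v=[-1.6424]
Step 32: x=[5.3815] v=[-1.6591]
Step 33: x=[5.2979] v=[-1.6728]
Step 34: x=[5.2137] v=[-1.6835]
Step 35: x=[5.1291] v=[-1.6912]
Step 36: x=[5.0443] v=[-1.6959]
Step 37: x=[4.9594] v=[-1.6975]
Step 38: x=[4.8746] v=[-1.6960]
Step 39: x=[4.7900] v=[-1.6915]
Step 40: x=[4.7058] v=[-1.6839]
Step 41: x=[4.6221] v=[-1.6733]
Step 42: x=[4.5391] v=[-1.6597]
Step 43: x=[4.4569] v=[-1.6431]
Step 44: x=[4.3757] v=[-1.6236]
Step 45: x=[4.2956] v=[-1.6011]
Step 46: x=[4.2168] v=[-1.5757]
Step 47: x=[4.1394] v=[-1.5475]
Step 48: x=[4.0636] v=[-1.5165]
Step 49: x=[3.9895] v=[-1.4828]
Step 50: x=[3.9172] v=[-1.4464]
Step 51: x=[3.8468] v=[-1.4074]
Step 52: x=[3.7785] v=[-1.3659]
Step 53: x=[3.7124] v=[-1.3219]
Step 54: x=[3.6486] v=[-1.2755]
Step 55: x=[3.5873] v=[-1.2269]
Step 56: x=[3.5285] v=[-1.1760]
v[0] did not become non-negative within 56 steps; using fallback time=2.8000

Answer: 2.8000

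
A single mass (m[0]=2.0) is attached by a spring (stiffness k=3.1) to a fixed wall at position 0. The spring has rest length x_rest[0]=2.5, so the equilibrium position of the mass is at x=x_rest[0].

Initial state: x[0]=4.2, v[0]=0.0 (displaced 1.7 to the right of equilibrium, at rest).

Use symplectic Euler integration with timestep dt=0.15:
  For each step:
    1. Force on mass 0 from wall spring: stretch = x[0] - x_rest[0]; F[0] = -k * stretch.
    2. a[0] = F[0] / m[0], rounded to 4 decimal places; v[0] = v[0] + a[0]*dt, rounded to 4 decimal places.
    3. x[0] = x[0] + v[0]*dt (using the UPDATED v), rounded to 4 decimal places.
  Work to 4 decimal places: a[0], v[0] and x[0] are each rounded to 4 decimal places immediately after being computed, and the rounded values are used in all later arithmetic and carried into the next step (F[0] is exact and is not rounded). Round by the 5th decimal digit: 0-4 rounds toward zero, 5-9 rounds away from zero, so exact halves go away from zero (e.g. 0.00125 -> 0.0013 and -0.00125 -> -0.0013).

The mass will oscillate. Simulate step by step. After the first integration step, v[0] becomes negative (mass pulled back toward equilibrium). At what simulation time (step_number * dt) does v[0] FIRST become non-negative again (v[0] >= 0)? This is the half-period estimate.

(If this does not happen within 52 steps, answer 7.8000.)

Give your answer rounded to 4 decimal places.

Answer: 2.5500

Derivation:
Step 0: x=[4.2000] v=[0.0000]
Step 1: x=[4.1407] v=[-0.3953]
Step 2: x=[4.0242] v=[-0.7768]
Step 3: x=[3.8545] v=[-1.1312]
Step 4: x=[3.6376] v=[-1.4461]
Step 5: x=[3.3810] v=[-1.7106]
Step 6: x=[3.0937] v=[-1.9154]
Step 7: x=[2.7857] v=[-2.0534]
Step 8: x=[2.4677] v=[-2.1198]
Step 9: x=[2.1509] v=[-2.1123]
Step 10: x=[1.8462] v=[-2.0311]
Step 11: x=[1.5643] v=[-1.8791]
Step 12: x=[1.3151] v=[-1.6616]
Step 13: x=[1.1072] v=[-1.3861]
Step 14: x=[0.9479] v=[-1.0623]
Step 15: x=[0.8427] v=[-0.7014]
Step 16: x=[0.7953] v=[-0.3161]
Step 17: x=[0.8073] v=[0.0802]
First v>=0 after going negative at step 17, time=2.5500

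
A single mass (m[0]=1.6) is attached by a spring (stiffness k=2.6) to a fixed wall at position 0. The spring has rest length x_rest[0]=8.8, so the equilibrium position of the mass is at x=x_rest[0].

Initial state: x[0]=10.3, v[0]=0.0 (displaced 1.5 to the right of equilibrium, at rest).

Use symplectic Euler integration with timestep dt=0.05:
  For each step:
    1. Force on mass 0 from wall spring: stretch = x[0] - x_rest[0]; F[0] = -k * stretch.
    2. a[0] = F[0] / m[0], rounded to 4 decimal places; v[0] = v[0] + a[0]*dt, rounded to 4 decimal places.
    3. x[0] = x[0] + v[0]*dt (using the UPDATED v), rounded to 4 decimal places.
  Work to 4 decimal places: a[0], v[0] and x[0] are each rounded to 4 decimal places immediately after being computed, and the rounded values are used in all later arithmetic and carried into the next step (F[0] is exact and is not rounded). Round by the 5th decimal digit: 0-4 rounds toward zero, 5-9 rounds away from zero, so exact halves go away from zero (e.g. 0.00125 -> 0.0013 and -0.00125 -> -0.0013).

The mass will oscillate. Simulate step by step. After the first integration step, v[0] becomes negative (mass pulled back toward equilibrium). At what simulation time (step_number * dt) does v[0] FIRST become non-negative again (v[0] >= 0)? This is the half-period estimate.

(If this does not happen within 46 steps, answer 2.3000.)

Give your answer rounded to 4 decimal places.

Answer: 2.3000

Derivation:
Step 0: x=[10.3000] v=[0.0000]
Step 1: x=[10.2939] v=[-0.1219]
Step 2: x=[10.2817] v=[-0.2433]
Step 3: x=[10.2635] v=[-0.3637]
Step 4: x=[10.2394] v=[-0.4826]
Step 5: x=[10.2094] v=[-0.5996]
Step 6: x=[10.1737] v=[-0.7141]
Step 7: x=[10.1324] v=[-0.8257]
Step 8: x=[10.0857] v=[-0.9340]
Step 9: x=[10.0338] v=[-1.0385]
Step 10: x=[9.9769] v=[-1.1387]
Step 11: x=[9.9152] v=[-1.2343]
Step 12: x=[9.8490] v=[-1.3249]
Step 13: x=[9.7785] v=[-1.4101]
Step 14: x=[9.7040] v=[-1.4896]
Step 15: x=[9.6258] v=[-1.5631]
Step 16: x=[9.5443] v=[-1.6302]
Step 17: x=[9.4598] v=[-1.6907]
Step 18: x=[9.3726] v=[-1.7443]
Step 19: x=[9.2831] v=[-1.7908]
Step 20: x=[9.1916] v=[-1.8301]
Step 21: x=[9.0985] v=[-1.8619]
Step 22: x=[9.0042] v=[-1.8862]
Step 23: x=[8.9091] v=[-1.9028]
Step 24: x=[8.8135] v=[-1.9117]
Step 25: x=[8.7179] v=[-1.9128]
Step 26: x=[8.6226] v=[-1.9061]
Step 27: x=[8.5280] v=[-1.8917]
Step 28: x=[8.4345] v=[-1.8696]
Step 29: x=[8.3425] v=[-1.8399]
Step 30: x=[8.2524] v=[-1.8027]
Step 31: x=[8.1645] v=[-1.7582]
Step 32: x=[8.0792] v=[-1.7066]
Step 33: x=[7.9968] v=[-1.6480]
Step 34: x=[7.9177] v=[-1.5827]
Step 35: x=[7.8422] v=[-1.5110]
Step 36: x=[7.7705] v=[-1.4332]
Step 37: x=[7.7030] v=[-1.3496]
Step 38: x=[7.6400] v=[-1.2605]
Step 39: x=[7.5817] v=[-1.1663]
Step 40: x=[7.5283] v=[-1.0673]
Step 41: x=[7.4801] v=[-0.9640]
Step 42: x=[7.4373] v=[-0.8568]
Step 43: x=[7.4000] v=[-0.7461]
Step 44: x=[7.3684] v=[-0.6324]
Step 45: x=[7.3426] v=[-0.5161]
Step 46: x=[7.3227] v=[-0.3977]
v[0] did not become non-negative within 46 steps; using fallback time=2.3000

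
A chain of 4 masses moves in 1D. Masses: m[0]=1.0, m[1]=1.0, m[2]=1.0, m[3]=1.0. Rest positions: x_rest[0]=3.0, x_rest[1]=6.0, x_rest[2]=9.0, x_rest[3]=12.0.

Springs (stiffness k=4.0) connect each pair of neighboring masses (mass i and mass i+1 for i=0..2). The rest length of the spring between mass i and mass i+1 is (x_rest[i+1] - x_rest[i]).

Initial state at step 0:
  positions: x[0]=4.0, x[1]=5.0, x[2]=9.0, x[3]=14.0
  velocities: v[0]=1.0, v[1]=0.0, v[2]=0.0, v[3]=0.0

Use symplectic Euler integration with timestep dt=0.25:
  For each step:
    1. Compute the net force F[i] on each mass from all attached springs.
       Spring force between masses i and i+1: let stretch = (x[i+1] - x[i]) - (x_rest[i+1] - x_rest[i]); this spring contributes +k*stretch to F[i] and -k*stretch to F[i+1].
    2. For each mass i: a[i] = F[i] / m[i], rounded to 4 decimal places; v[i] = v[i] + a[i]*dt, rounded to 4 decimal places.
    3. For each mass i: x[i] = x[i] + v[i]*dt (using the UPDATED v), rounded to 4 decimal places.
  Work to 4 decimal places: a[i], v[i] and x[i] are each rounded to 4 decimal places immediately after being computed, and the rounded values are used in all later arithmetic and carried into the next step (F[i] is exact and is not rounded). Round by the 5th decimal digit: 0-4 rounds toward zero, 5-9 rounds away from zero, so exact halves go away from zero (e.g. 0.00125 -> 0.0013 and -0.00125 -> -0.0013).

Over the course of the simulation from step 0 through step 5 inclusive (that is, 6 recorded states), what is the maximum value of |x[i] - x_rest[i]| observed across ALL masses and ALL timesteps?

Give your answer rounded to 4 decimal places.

Answer: 2.0899

Derivation:
Step 0: x=[4.0000 5.0000 9.0000 14.0000] v=[1.0000 0.0000 0.0000 0.0000]
Step 1: x=[3.7500 5.7500 9.2500 13.5000] v=[-1.0000 3.0000 1.0000 -2.0000]
Step 2: x=[3.2500 6.8750 9.6875 12.6875] v=[-2.0000 4.5000 1.7500 -3.2500]
Step 3: x=[2.9063 7.7969 10.1719 11.8750] v=[-1.3750 3.6875 1.9375 -3.2500]
Step 4: x=[3.0352 8.0899 10.4883 11.3867] v=[0.5156 1.1719 1.2656 -1.9531]
Step 5: x=[3.6778 7.7188 10.4297 11.4238] v=[2.5703 -1.4844 -0.2344 0.1485]
Max displacement = 2.0899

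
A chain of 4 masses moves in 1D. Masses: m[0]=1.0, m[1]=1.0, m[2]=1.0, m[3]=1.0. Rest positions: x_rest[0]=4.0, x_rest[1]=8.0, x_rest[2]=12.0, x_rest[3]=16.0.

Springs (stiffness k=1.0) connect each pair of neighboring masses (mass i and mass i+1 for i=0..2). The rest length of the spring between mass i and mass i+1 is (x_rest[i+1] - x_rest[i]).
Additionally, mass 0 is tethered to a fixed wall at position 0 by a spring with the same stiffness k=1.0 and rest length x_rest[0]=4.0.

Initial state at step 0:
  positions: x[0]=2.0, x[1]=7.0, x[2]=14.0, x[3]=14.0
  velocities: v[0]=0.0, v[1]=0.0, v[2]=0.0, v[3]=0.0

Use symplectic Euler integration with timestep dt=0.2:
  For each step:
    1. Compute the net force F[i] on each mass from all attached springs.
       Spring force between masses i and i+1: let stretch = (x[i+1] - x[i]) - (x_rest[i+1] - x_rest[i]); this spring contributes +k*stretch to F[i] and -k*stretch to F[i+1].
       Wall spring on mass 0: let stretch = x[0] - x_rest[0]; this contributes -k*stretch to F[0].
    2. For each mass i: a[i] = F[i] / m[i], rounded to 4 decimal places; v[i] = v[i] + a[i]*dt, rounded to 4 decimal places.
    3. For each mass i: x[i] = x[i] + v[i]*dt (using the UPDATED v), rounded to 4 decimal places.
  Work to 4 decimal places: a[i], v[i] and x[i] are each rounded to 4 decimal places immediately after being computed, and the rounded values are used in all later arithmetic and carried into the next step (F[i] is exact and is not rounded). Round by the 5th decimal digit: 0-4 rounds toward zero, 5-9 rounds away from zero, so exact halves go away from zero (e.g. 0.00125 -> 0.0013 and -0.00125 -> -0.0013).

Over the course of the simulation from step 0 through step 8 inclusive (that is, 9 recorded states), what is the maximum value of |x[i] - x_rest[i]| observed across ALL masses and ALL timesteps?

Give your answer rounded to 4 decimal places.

Step 0: x=[2.0000 7.0000 14.0000 14.0000] v=[0.0000 0.0000 0.0000 0.0000]
Step 1: x=[2.1200 7.0800 13.7200 14.1600] v=[0.6000 0.4000 -1.4000 0.8000]
Step 2: x=[2.3536 7.2272 13.1920 14.4624] v=[1.1680 0.7360 -2.6400 1.5120]
Step 3: x=[2.6880 7.4180 12.4762 14.8740] v=[1.6720 0.9542 -3.5789 2.0579]
Step 4: x=[3.1041 7.6220 11.6540 15.3497] v=[2.0804 1.0198 -4.1110 2.3783]
Step 5: x=[3.5767 7.8065 10.8183 15.8375] v=[2.3632 0.9226 -4.1783 2.4392]
Step 6: x=[4.0755 7.9423 10.0629 16.2846] v=[2.4938 0.6790 -3.7768 2.2354]
Step 7: x=[4.5659 8.0083 9.4716 16.6428] v=[2.4521 0.3298 -2.9566 1.7911]
Step 8: x=[5.0114 7.9951 9.1086 16.8742] v=[2.2274 -0.0660 -1.8150 1.1569]
Max displacement = 2.8914

Answer: 2.8914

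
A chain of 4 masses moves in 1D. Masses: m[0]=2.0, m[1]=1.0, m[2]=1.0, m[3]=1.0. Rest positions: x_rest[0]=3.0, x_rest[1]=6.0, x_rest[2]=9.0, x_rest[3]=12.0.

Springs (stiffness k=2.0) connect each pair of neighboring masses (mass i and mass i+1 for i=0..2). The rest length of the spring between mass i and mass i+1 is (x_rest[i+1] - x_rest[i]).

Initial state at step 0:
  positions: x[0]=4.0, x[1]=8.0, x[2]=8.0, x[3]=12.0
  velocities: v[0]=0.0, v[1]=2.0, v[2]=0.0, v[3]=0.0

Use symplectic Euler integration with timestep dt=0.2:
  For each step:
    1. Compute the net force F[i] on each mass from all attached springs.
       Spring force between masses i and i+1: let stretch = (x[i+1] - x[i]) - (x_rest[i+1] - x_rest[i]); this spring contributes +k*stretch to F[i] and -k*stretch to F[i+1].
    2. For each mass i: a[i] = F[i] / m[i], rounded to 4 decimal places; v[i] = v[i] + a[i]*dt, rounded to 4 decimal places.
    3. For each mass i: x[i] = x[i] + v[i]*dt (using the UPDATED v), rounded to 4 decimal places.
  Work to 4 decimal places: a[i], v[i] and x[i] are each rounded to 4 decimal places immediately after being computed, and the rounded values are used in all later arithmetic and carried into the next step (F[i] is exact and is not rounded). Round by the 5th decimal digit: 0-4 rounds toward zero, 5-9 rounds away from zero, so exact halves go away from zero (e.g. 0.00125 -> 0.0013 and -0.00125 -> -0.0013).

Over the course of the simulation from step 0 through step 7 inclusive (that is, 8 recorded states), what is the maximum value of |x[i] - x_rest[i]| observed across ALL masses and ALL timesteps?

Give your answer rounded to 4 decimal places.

Answer: 2.1616

Derivation:
Step 0: x=[4.0000 8.0000 8.0000 12.0000] v=[0.0000 2.0000 0.0000 0.0000]
Step 1: x=[4.0400 8.0800 8.3200 11.9200] v=[0.2000 0.4000 1.6000 -0.4000]
Step 2: x=[4.1216 7.8560 8.9088 11.7920] v=[0.4080 -1.1200 2.9440 -0.6400]
Step 3: x=[4.2326 7.4175 9.6440 11.6733] v=[0.5549 -2.1926 3.6762 -0.5933]
Step 4: x=[4.3510 6.9023 10.3635 11.6323] v=[0.5919 -2.5760 3.5973 -0.2050]
Step 5: x=[4.4514 6.4599 10.9076 11.7298] v=[0.5022 -2.2120 2.7203 0.4875]
Step 6: x=[4.5122 6.2126 11.1616 12.0015] v=[0.3039 -1.2363 1.2701 1.3586]
Step 7: x=[4.5210 6.2252 11.0869 12.4460] v=[0.0440 0.0631 -0.3735 2.2226]
Max displacement = 2.1616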